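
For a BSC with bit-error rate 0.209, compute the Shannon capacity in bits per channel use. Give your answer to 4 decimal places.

0.2604 bits

Binary symmetric channel: C = 1 − h₂(ε) where h₂ is the binary entropy function.
h₂(0.209) = −0.209·log₂0.209 − 0.791·log₂0.791 = 0.7396.
C = 1 − 0.7396 = 0.2604 bits per channel use.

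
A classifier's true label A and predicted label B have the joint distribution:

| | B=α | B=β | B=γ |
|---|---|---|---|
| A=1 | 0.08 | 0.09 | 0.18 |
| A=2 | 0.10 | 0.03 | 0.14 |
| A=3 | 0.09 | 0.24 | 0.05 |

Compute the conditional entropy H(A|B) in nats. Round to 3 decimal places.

Marginals: p(A) = (0.3500, 0.2700, 0.3800), p(B) = (0.2700, 0.3600, 0.3700).
H(A|B) = Σ p(B) · H(A|B=·).
  B=α: p=0.2700, H(A|B=α) = 1.0945
  B=β: p=0.3600, H(A|B=β) = 0.8240
  B=γ: p=0.3700, H(A|B=γ) = 0.9887
Weighted sum = 0.958 nats.

0.958 nats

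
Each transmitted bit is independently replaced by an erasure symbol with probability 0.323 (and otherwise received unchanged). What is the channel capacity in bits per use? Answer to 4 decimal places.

Binary erasure channel: capacity C = 1 − ε.
C = 1 − 0.323 = 0.6770 bits per channel use.

0.6770 bits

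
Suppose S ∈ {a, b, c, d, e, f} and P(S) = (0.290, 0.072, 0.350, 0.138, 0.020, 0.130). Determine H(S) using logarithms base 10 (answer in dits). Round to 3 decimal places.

H(S) = −Σ p·log₁₀ p.
  −(0.290)·log₁₀(0.290) = 0.1559
  −(0.072)·log₁₀(0.072) = 0.0823
  −(0.350)·log₁₀(0.350) = 0.1596
  −(0.138)·log₁₀(0.138) = 0.1187
  −(0.020)·log₁₀(0.020) = 0.0340
  −(0.130)·log₁₀(0.130) = 0.1152
Sum: 0.1559 + 0.0823 + 0.1596 + 0.1187 + 0.0340 + 0.1152 = 0.666 dits.

0.666 dits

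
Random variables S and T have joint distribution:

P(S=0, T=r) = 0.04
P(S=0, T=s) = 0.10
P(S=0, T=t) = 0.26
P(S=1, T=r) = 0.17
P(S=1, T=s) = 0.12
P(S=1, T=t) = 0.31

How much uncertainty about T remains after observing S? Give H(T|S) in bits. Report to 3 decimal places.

1.378 bits

Marginals: p(S) = (0.4000, 0.6000), p(T) = (0.2100, 0.2200, 0.5700).
H(T|S) = Σ p(S) · H(T|S=·).
  S=0: p=0.4000, H(T|S=0) = 1.2362
  S=1: p=0.6000, H(T|S=1) = 1.4721
Weighted sum = 1.378 bits.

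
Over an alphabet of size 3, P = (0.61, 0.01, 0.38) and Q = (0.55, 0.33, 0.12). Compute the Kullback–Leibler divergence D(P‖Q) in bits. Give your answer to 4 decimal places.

D(P‖Q) = Σ p·log₂(p/q).
  0.61·log₂(0.61/0.55) = 0.09112
  0.01·log₂(0.01/0.33) = -0.05044
  0.38·log₂(0.38/0.12) = 0.63193
D(P‖Q) = 0.6726 bits.

0.6726 bits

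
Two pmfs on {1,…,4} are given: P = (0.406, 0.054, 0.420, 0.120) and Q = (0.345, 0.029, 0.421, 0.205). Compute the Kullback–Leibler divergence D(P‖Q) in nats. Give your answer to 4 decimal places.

0.0344 nats

D(P‖Q) = Σ p·ln(p/q).
  0.406·ln(0.406/0.345) = 0.06610
  0.054·ln(0.054/0.029) = 0.03357
  0.420·ln(0.420/0.421) = -0.00100
  0.120·ln(0.120/0.205) = -0.06426
D(P‖Q) = 0.0344 nats.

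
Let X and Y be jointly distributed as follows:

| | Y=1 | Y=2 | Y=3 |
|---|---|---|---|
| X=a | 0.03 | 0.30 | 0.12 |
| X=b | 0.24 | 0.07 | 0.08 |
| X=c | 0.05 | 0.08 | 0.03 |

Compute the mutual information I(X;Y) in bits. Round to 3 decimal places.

Marginals: p(X) = (0.4500, 0.3900, 0.1600), p(Y) = (0.3200, 0.4500, 0.2300).
I(X;Y) = Σ p(x,y)·log₂[p(x,y)/(p(x)p(y))].
  (a,1): 0.03·log₂(0.2083) = -0.0679
  (a,2): 0.30·log₂(1.4815) = 0.1701
  (a,3): 0.12·log₂(1.1594) = 0.0256
  (b,1): 0.24·log₂(1.9231) = 0.2264
  (b,2): 0.07·log₂(0.3989) = -0.0928
  (b,3): 0.08·log₂(0.8919) = -0.0132
  (c,1): 0.05·log₂(0.9766) = -0.0017
  (c,2): 0.08·log₂(1.1111) = 0.0122
  (c,3): 0.03·log₂(0.8152) = -0.0088
Sum = 0.250 bits.

0.250 bits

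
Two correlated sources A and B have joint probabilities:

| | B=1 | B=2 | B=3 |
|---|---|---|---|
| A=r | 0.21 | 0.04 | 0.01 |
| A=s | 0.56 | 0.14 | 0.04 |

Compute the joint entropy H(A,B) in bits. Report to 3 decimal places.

H(A,B) = −Σ p(x,y)·log₂ p(x,y) over all 6 cells.
  cell (r,1): −0.21·log₂0.21 = 0.4728
  cell (r,2): −0.04·log₂0.04 = 0.1858
  cell (r,3): −0.01·log₂0.01 = 0.0664
  cell (s,1): −0.56·log₂0.56 = 0.4684
  cell (s,2): −0.14·log₂0.14 = 0.3971
  cell (s,3): −0.04·log₂0.04 = 0.1858
Sum = 1.776 bits.

1.776 bits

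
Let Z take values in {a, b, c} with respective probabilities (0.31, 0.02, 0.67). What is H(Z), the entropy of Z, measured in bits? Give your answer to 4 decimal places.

H(Z) = −Σ p·log₂ p.
  −(0.31)·log₂(0.31) = 0.52379
  −(0.02)·log₂(0.02) = 0.11288
  −(0.67)·log₂(0.67) = 0.38710
Sum: 0.52379 + 0.11288 + 0.38710 = 1.0238 bits.

1.0238 bits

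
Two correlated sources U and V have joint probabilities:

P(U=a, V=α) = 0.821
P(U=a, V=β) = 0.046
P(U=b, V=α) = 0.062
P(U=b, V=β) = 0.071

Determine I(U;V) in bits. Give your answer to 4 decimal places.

0.1287 bits

Marginals: p(U) = (0.8670, 0.1330), p(V) = (0.8830, 0.1170).
I(U;V) = Σ p(x,y)·log₂[p(x,y)/(p(x)p(y))].
  (a,α): 0.821·log₂(1.0724) = 0.08281
  (a,β): 0.046·log₂(0.4535) = -0.05248
  (b,α): 0.062·log₂(0.5279) = -0.05714
  (b,β): 0.071·log₂(4.5627) = 0.15548
Sum = 0.1287 bits.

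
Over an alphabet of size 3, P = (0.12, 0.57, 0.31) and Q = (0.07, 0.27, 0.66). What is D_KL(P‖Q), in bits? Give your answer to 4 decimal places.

D(P‖Q) = Σ p·log₂(p/q).
  0.12·log₂(0.12/0.07) = 0.09331
  0.57·log₂(0.57/0.27) = 0.61446
  0.31·log₂(0.31/0.66) = -0.33796
D(P‖Q) = 0.3698 bits.

0.3698 bits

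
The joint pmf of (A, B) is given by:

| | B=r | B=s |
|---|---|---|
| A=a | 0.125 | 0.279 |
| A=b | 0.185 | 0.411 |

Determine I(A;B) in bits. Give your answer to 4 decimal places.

Marginals: p(A) = (0.4040, 0.5960), p(B) = (0.3100, 0.6900).
I(A;B) = H(A) + H(B) − H(A,B).
H(A) = 0.9732, H(B) = 0.8932, H(A,B) = 1.8664.
I(A;B) = 0.9732 + 0.8932 − 1.8664 = 0.0000 bits.

0.0000 bits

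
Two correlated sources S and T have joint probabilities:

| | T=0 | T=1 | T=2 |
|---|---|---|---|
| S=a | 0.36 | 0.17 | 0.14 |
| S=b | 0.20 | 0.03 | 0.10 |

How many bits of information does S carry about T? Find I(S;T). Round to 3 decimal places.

Marginals: p(S) = (0.6700, 0.3300), p(T) = (0.5600, 0.2000, 0.2400).
I(S;T) = H(S) + H(T) − H(S,T).
H(S) = 0.9149, H(T) = 1.4270, H(S,T) = 2.3107.
I(S;T) = 0.9149 + 1.4270 − 2.3107 = 0.031 bits.

0.031 bits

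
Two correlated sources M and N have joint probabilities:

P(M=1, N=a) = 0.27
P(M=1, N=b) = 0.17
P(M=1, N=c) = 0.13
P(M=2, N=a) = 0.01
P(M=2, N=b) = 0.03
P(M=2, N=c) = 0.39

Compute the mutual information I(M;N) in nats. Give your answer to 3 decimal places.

Marginals: p(M) = (0.5700, 0.4300), p(N) = (0.2800, 0.2000, 0.5200).
I(M;N) = Σ p(x,y)·ln[p(x,y)/(p(x)p(y))].
  (1,a): 0.27·ln(1.6917) = 0.1420
  (1,b): 0.17·ln(1.4912) = 0.0679
  (1,c): 0.13·ln(0.4386) = -0.1071
  (2,a): 0.01·ln(0.0831) = -0.0249
  (2,b): 0.03·ln(0.3488) = -0.0316
  (2,c): 0.39·ln(1.7442) = 0.2170
Sum = 0.263 nats.

0.263 nats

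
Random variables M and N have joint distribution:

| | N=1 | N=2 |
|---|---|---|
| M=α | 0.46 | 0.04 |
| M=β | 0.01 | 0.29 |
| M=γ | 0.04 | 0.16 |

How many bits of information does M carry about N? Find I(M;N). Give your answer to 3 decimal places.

0.591 bits

Marginals: p(M) = (0.5000, 0.3000, 0.2000), p(N) = (0.5100, 0.4900).
I(M;N) = H(M) + H(N) − H(M,N).
H(M) = 1.4855, H(N) = 0.9997, H(M,N) = 1.8942.
I(M;N) = 1.4855 + 0.9997 − 1.8942 = 0.591 bits.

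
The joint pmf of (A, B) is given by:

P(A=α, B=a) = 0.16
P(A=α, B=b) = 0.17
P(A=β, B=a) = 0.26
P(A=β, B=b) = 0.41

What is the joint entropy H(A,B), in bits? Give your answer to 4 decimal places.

1.8903 bits

H(A,B) = −Σ p(x,y)·log₂ p(x,y) over all 4 cells.
  cell (α,a): −0.16·log₂0.16 = 0.42302
  cell (α,b): −0.17·log₂0.17 = 0.43459
  cell (β,a): −0.26·log₂0.26 = 0.50529
  cell (β,b): −0.41·log₂0.41 = 0.52738
Sum = 1.8903 bits.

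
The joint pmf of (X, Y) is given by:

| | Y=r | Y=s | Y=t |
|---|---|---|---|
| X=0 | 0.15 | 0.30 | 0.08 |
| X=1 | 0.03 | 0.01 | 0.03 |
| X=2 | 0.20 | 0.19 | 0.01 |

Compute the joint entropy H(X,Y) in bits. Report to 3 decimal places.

H(X,Y) = −Σ p(x,y)·log₂ p(x,y) over all 9 cells.
  cell (0,r): −0.15·log₂0.15 = 0.4105
  cell (0,s): −0.30·log₂0.30 = 0.5211
  cell (0,t): −0.08·log₂0.08 = 0.2915
  cell (1,r): −0.03·log₂0.03 = 0.1518
  cell (1,s): −0.01·log₂0.01 = 0.0664
  cell (1,t): −0.03·log₂0.03 = 0.1518
  cell (2,r): −0.20·log₂0.20 = 0.4644
  cell (2,s): −0.19·log₂0.19 = 0.4552
  cell (2,t): −0.01·log₂0.01 = 0.0664
Sum = 2.579 bits.

2.579 bits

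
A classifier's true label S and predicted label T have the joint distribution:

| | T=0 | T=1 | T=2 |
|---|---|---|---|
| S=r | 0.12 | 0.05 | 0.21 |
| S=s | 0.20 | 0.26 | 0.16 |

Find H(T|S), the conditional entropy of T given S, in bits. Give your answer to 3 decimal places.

Chain rule: H(T|S) = H(S,T) − H(S).
Marginals: p(S) = (0.3800, 0.6200), p(T) = (0.3200, 0.3100, 0.3700).
H(S,T) = 2.4487 bits; H(S) = 0.9580 bits.
H(T|S) = 2.4487 − 0.9580 = 1.491 bits.

1.491 bits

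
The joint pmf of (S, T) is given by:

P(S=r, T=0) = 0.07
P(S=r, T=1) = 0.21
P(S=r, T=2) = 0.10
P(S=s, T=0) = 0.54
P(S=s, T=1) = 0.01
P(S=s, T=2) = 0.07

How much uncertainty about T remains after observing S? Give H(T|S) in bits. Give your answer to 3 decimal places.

0.931 bits

Marginals: p(S) = (0.3800, 0.6200), p(T) = (0.6100, 0.2200, 0.1700).
H(T|S) = Σ p(S) · H(T|S=·).
  S=r: p=0.3800, H(T|S=r) = 1.4293
  S=s: p=0.6200, H(T|S=s) = 0.6249
Weighted sum = 0.931 bits.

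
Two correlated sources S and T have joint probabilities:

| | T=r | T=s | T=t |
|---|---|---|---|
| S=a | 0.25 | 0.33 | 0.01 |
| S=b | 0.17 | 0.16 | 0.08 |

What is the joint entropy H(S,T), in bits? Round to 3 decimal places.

H(S,T) = −Σ p(x,y)·log₂ p(x,y) over all 6 cells.
  cell (a,r): −0.25·log₂0.25 = 0.5000
  cell (a,s): −0.33·log₂0.33 = 0.5278
  cell (a,t): −0.01·log₂0.01 = 0.0664
  cell (b,r): −0.17·log₂0.17 = 0.4346
  cell (b,s): −0.16·log₂0.16 = 0.4230
  cell (b,t): −0.08·log₂0.08 = 0.2915
Sum = 2.243 bits.

2.243 bits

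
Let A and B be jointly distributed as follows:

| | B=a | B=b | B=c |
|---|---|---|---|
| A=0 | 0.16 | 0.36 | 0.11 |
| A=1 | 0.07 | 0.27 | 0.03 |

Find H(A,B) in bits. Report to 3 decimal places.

H(A,B) = −Σ p(x,y)·log₂ p(x,y) over all 6 cells.
  cell (0,a): −0.16·log₂0.16 = 0.4230
  cell (0,b): −0.36·log₂0.36 = 0.5306
  cell (0,c): −0.11·log₂0.11 = 0.3503
  cell (1,a): −0.07·log₂0.07 = 0.2686
  cell (1,b): −0.27·log₂0.27 = 0.5100
  cell (1,c): −0.03·log₂0.03 = 0.1518
Sum = 2.234 bits.

2.234 bits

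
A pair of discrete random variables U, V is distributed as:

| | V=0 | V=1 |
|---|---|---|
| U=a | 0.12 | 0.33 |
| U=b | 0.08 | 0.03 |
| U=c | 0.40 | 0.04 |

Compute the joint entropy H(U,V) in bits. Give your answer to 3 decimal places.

H(U,V) = −Σ p(x,y)·log₂ p(x,y) over all 6 cells.
  cell (a,0): −0.12·log₂0.12 = 0.3671
  cell (a,1): −0.33·log₂0.33 = 0.5278
  cell (b,0): −0.08·log₂0.08 = 0.2915
  cell (b,1): −0.03·log₂0.03 = 0.1518
  cell (c,0): −0.40·log₂0.40 = 0.5288
  cell (c,1): −0.04·log₂0.04 = 0.1858
Sum = 2.053 bits.

2.053 bits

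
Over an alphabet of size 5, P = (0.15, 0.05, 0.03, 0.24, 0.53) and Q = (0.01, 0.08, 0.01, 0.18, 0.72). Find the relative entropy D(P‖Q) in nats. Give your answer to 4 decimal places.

0.3223 nats

D(P‖Q) = Σ p·ln(p/q).
  0.15·ln(0.15/0.01) = 0.40621
  0.05·ln(0.05/0.08) = -0.02350
  0.03·ln(0.03/0.01) = 0.03296
  0.24·ln(0.24/0.18) = 0.06904
  0.53·ln(0.53/0.72) = -0.16238
D(P‖Q) = 0.3223 nats.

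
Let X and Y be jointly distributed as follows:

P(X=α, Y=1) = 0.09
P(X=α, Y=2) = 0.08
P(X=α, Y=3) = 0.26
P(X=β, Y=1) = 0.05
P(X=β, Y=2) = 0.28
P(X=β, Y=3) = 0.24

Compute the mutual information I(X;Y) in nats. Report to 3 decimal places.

Marginals: p(X) = (0.4300, 0.5700), p(Y) = (0.1400, 0.3600, 0.5000).
I(X;Y) = Σ p(x,y)·ln[p(x,y)/(p(x)p(y))].
  (α,1): 0.09·ln(1.4950) = 0.0362
  (α,2): 0.08·ln(0.5168) = -0.0528
  (α,3): 0.26·ln(1.2093) = 0.0494
  (β,1): 0.05·ln(0.6266) = -0.0234
  (β,2): 0.28·ln(1.3645) = 0.0870
  (β,3): 0.24·ln(0.8421) = -0.0412
Sum = 0.055 nats.

0.055 nats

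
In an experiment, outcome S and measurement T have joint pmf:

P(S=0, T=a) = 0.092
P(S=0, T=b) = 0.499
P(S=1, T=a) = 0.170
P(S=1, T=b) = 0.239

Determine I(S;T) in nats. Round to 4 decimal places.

0.0419 nats

Marginals: p(S) = (0.5910, 0.4090), p(T) = (0.2620, 0.7380).
I(S;T) = Σ p(x,y)·ln[p(x,y)/(p(x)p(y))].
  (0,a): 0.092·ln(0.5942) = -0.04790
  (0,b): 0.499·ln(1.1441) = 0.06717
  (1,a): 0.170·ln(1.5864) = 0.07845
  (1,b): 0.239·ln(0.7918) = -0.05579
Sum = 0.0419 nats.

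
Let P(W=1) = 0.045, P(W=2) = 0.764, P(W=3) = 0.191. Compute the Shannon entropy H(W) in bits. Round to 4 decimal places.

0.9542 bits

H(W) = −Σ p·log₂ p.
  −(0.045)·log₂(0.045) = 0.20133
  −(0.764)·log₂(0.764) = 0.29670
  −(0.191)·log₂(0.191) = 0.45618
Sum: 0.20133 + 0.29670 + 0.45618 = 0.9542 bits.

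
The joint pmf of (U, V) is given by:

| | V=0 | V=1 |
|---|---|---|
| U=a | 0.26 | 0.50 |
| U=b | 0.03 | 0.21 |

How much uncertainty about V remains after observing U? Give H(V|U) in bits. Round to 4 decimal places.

Marginals: p(U) = (0.7600, 0.2400), p(V) = (0.2900, 0.7100).
H(V|U) = Σ p(U) · H(V|U=·).
  U=a: p=0.7600, H(V|U=a) = 0.9268
  U=b: p=0.2400, H(V|U=b) = 0.5436
Weighted sum = 0.8348 bits.

0.8348 bits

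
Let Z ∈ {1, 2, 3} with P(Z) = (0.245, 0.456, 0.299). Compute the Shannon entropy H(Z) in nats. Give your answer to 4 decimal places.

1.0637 nats

H(Z) = −Σ p·ln p.
  −(0.245)·ln(0.245) = 0.34459
  −(0.456)·ln(0.456) = 0.35808
  −(0.299)·ln(0.299) = 0.36099
Sum: 0.34459 + 0.35808 + 0.36099 = 1.0637 nats.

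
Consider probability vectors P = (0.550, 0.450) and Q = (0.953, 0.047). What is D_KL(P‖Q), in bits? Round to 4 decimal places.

D(P‖Q) = Σ p·log₂(p/q).
  0.550·log₂(0.550/0.953) = -0.43617
  0.450·log₂(0.450/0.047) = 1.46664
D(P‖Q) = 1.0305 bits.

1.0305 bits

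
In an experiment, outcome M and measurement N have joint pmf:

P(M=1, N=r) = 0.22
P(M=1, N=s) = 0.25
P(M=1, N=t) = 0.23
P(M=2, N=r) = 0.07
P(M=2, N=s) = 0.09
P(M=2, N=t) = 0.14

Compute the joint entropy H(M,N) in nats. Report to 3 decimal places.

1.696 nats

H(M,N) = −Σ p(x,y)·ln p(x,y) over all 6 cells.
  cell (1,r): −0.22·ln0.22 = 0.3331
  cell (1,s): −0.25·ln0.25 = 0.3466
  cell (1,t): −0.23·ln0.23 = 0.3380
  cell (2,r): −0.07·ln0.07 = 0.1861
  cell (2,s): −0.09·ln0.09 = 0.2167
  cell (2,t): −0.14·ln0.14 = 0.2753
Sum = 1.696 nats.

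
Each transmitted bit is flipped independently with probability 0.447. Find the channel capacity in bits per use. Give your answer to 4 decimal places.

Binary symmetric channel: C = 1 − h₂(ε) where h₂ is the binary entropy function.
h₂(0.447) = −0.447·log₂0.447 − 0.553·log₂0.553 = 0.9919.
C = 1 − 0.9919 = 0.0081 bits per channel use.

0.0081 bits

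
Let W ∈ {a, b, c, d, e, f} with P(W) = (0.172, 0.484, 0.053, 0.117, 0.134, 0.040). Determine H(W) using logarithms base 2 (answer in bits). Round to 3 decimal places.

H(W) = −Σ p·log₂ p.
  −(0.172)·log₂(0.172) = 0.4368
  −(0.484)·log₂(0.484) = 0.5067
  −(0.053)·log₂(0.053) = 0.2246
  −(0.117)·log₂(0.117) = 0.3622
  −(0.134)·log₂(0.134) = 0.3886
  −(0.040)·log₂(0.040) = 0.1858
Sum: 0.4368 + 0.5067 + 0.2246 + 0.3622 + 0.3886 + 0.1858 = 2.105 bits.

2.105 bits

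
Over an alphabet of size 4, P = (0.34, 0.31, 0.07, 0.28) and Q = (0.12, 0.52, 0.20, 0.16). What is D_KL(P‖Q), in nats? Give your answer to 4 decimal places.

D(P‖Q) = Σ p·ln(p/q).
  0.34·ln(0.34/0.12) = 0.35409
  0.31·ln(0.31/0.52) = -0.16035
  0.07·ln(0.07/0.20) = -0.07349
  0.28·ln(0.28/0.16) = 0.15669
D(P‖Q) = 0.2769 nats.

0.2769 nats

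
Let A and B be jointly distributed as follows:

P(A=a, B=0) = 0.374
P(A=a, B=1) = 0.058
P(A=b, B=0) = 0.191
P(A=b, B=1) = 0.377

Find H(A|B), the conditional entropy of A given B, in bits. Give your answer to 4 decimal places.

Marginals: p(A) = (0.4320, 0.5680), p(B) = (0.5650, 0.4350).
H(A|B) = Σ p(B) · H(A|B=·).
  B=0: p=0.5650, H(A|B=0) = 0.9229
  B=1: p=0.4350, H(A|B=1) = 0.5665
Weighted sum = 0.7679 bits.

0.7679 bits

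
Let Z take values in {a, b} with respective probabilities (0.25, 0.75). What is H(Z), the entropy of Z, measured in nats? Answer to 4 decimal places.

H(Z) = −Σ p·ln p.
  −(0.25)·ln(0.25) = 0.34657
  −(0.75)·ln(0.75) = 0.21576
Sum: 0.34657 + 0.21576 = 0.5623 nats.

0.5623 nats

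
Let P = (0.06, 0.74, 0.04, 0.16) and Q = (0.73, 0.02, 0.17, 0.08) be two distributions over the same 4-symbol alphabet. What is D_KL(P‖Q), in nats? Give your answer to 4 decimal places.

D(P‖Q) = Σ p·ln(p/q).
  0.06·ln(0.06/0.73) = -0.14992
  0.74·ln(0.74/0.02) = 2.67208
  0.04·ln(0.04/0.17) = -0.05788
  0.16·ln(0.16/0.08) = 0.11090
D(P‖Q) = 2.5752 nats.

2.5752 nats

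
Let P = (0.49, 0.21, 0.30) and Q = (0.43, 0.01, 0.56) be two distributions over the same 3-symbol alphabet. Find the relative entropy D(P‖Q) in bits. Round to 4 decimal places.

0.7446 bits

D(P‖Q) = Σ p·log₂(p/q).
  0.49·log₂(0.49/0.43) = 0.09234
  0.21·log₂(0.21/0.01) = 0.92239
  0.30·log₂(0.30/0.56) = -0.27014
D(P‖Q) = 0.7446 bits.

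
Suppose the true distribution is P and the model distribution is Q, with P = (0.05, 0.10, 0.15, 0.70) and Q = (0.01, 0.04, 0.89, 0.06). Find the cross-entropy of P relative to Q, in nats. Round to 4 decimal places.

H(P,Q) = −Σ p·ln q.
  −0.05·ln(0.01) = 0.23026
  −0.10·ln(0.04) = 0.32189
  −0.15·ln(0.89) = 0.01748
  −0.70·ln(0.06) = 1.96939
H(P,Q) = 2.5390 nats.

2.5390 nats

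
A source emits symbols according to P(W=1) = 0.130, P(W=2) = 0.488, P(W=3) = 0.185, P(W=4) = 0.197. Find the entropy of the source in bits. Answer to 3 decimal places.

1.800 bits

H(W) = −Σ p·log₂ p.
  −(0.130)·log₂(0.130) = 0.3826
  −(0.488)·log₂(0.488) = 0.5051
  −(0.185)·log₂(0.185) = 0.4504
  −(0.197)·log₂(0.197) = 0.4617
Sum: 0.3826 + 0.5051 + 0.4504 + 0.4617 = 1.800 bits.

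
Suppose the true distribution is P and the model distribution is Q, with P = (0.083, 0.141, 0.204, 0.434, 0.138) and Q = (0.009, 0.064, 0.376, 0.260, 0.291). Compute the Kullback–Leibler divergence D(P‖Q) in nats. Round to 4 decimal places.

D(P‖Q) = Σ p·ln(p/q).
  0.083·ln(0.083/0.009) = 0.18439
  0.141·ln(0.141/0.064) = 0.11137
  0.204·ln(0.204/0.376) = -0.12474
  0.434·ln(0.434/0.260) = 0.22237
  0.138·ln(0.138/0.291) = -0.10296
D(P‖Q) = 0.2904 nats.

0.2904 nats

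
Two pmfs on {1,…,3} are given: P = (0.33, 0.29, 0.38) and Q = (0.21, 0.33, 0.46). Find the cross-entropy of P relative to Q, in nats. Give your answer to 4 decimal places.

1.1316 nats

H(P,Q) = −Σ p·ln q.
  −0.33·ln(0.21) = 0.51501
  −0.29·ln(0.33) = 0.32151
  −0.38·ln(0.46) = 0.29508
H(P,Q) = 1.1316 nats.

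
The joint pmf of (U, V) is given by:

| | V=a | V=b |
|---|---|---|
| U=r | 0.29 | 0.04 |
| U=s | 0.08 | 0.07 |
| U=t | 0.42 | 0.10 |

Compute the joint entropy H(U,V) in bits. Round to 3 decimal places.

H(U,V) = −Σ p(x,y)·log₂ p(x,y) over all 6 cells.
  cell (r,a): −0.29·log₂0.29 = 0.5179
  cell (r,b): −0.04·log₂0.04 = 0.1858
  cell (s,a): −0.08·log₂0.08 = 0.2915
  cell (s,b): −0.07·log₂0.07 = 0.2686
  cell (t,a): −0.42·log₂0.42 = 0.5256
  cell (t,b): −0.10·log₂0.10 = 0.3322
Sum = 2.122 bits.

2.122 bits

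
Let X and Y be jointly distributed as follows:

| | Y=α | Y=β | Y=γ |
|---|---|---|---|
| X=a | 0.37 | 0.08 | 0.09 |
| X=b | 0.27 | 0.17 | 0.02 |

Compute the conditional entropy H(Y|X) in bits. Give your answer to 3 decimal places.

Marginals: p(X) = (0.5400, 0.4600), p(Y) = (0.6400, 0.2500, 0.1100).
H(Y|X) = Σ p(X) · H(Y|X=·).
  X=a: p=0.5400, H(Y|X=a) = 1.2127
  X=b: p=0.4600, H(Y|X=b) = 1.1786
Weighted sum = 1.197 bits.

1.197 bits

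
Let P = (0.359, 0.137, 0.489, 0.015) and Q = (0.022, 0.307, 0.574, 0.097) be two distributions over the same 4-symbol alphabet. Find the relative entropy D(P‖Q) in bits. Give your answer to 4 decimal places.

D(P‖Q) = Σ p·log₂(p/q).
  0.359·log₂(0.359/0.022) = 1.44620
  0.137·log₂(0.137/0.307) = -0.15948
  0.489·log₂(0.489/0.574) = -0.11306
  0.015·log₂(0.015/0.097) = -0.04040
D(P‖Q) = 1.1333 bits.

1.1333 bits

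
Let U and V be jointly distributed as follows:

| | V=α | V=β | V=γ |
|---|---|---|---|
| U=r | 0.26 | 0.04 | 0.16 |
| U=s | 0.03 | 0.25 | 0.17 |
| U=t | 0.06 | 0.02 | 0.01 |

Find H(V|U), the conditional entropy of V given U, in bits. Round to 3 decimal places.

Chain rule: H(V|U) = H(U,V) − H(U).
Marginals: p(U) = (0.4600, 0.4500, 0.0900), p(V) = (0.3500, 0.3100, 0.3400).
H(U,V) = 2.6233 bits; H(U) = 1.3464 bits.
H(V|U) = 2.6233 − 1.3464 = 1.277 bits.

1.277 bits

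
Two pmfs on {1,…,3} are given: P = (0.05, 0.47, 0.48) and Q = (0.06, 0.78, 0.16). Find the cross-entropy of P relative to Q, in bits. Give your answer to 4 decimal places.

1.6405 bits

H(P,Q) = −Σ p·log₂ q.
  −0.05·log₂(0.06) = 0.20294
  −0.47·log₂(0.78) = 0.16847
  −0.48·log₂(0.16) = 1.26905
H(P,Q) = 1.6405 bits.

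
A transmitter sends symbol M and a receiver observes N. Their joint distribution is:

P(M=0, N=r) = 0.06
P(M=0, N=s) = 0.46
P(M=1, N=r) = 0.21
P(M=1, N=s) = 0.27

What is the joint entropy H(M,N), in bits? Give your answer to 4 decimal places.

H(M,N) = −Σ p(x,y)·log₂ p(x,y) over all 4 cells.
  cell (0,r): −0.06·log₂0.06 = 0.24353
  cell (0,s): −0.46·log₂0.46 = 0.51534
  cell (1,r): −0.21·log₂0.21 = 0.47282
  cell (1,s): −0.27·log₂0.27 = 0.51002
Sum = 1.7417 bits.

1.7417 bits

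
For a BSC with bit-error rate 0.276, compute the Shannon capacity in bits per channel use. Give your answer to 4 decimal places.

Binary symmetric channel: C = 1 − h₂(ε) where h₂ is the binary entropy function.
h₂(0.276) = −0.276·log₂0.276 − 0.724·log₂0.724 = 0.8499.
C = 1 − 0.8499 = 0.1501 bits per channel use.

0.1501 bits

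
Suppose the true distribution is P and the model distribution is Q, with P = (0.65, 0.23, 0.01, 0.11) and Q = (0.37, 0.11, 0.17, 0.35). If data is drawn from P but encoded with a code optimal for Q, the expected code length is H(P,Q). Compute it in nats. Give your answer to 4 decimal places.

H(P,Q) = −Σ p·ln q.
  −0.65·ln(0.37) = 0.64626
  −0.23·ln(0.11) = 0.50767
  −0.01·ln(0.17) = 0.01772
  −0.11·ln(0.35) = 0.11548
H(P,Q) = 1.2871 nats.

1.2871 nats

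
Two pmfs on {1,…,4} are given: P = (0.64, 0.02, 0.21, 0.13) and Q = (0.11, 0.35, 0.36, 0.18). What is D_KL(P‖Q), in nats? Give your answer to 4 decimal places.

D(P‖Q) = Σ p·ln(p/q).
  0.64·ln(0.64/0.11) = 1.12703
  0.02·ln(0.02/0.35) = -0.05724
  0.21·ln(0.21/0.36) = -0.11319
  0.13·ln(0.13/0.18) = -0.04230
D(P‖Q) = 0.9143 nats.

0.9143 nats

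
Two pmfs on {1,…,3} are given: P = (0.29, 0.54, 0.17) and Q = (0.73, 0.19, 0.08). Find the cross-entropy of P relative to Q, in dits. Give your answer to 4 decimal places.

H(P,Q) = −Σ p·log₁₀ q.
  −0.29·log₁₀(0.73) = 0.03964
  −0.54·log₁₀(0.19) = 0.38947
  −0.17·log₁₀(0.08) = 0.18647
H(P,Q) = 0.6156 dits.

0.6156 dits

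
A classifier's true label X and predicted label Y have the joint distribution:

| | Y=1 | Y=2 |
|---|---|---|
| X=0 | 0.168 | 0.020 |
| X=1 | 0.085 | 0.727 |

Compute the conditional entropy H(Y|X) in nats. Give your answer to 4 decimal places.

0.3359 nats

Chain rule: H(Y|X) = H(X,Y) − H(X).
Marginals: p(X) = (0.1880, 0.8120), p(Y) = (0.2530, 0.7470).
H(X,Y) = 0.8192 nats; H(X) = 0.4833 nats.
H(Y|X) = 0.8192 − 0.4833 = 0.3359 nats.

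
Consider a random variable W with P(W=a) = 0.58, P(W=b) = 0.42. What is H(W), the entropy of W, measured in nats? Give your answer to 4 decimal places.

0.6803 nats

H(W) = −Σ p·ln p.
  −(0.58)·ln(0.58) = 0.31594
  −(0.42)·ln(0.42) = 0.36435
Sum: 0.31594 + 0.36435 = 0.6803 nats.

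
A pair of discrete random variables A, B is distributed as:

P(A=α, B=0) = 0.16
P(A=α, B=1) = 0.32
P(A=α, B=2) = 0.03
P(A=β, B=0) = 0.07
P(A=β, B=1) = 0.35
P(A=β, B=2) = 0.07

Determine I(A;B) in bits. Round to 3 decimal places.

0.039 bits

Marginals: p(A) = (0.5100, 0.4900), p(B) = (0.2300, 0.6700, 0.1000).
I(A;B) = Σ p(x,y)·log₂[p(x,y)/(p(x)p(y))].
  (α,0): 0.16·log₂(1.3640) = 0.0717
  (α,1): 0.32·log₂(0.9365) = -0.0303
  (α,2): 0.03·log₂(0.5882) = -0.0230
  (β,0): 0.07·log₂(0.6211) = -0.0481
  (β,1): 0.35·log₂(1.0661) = 0.0323
  (β,2): 0.07·log₂(1.4286) = 0.0360
Sum = 0.039 bits.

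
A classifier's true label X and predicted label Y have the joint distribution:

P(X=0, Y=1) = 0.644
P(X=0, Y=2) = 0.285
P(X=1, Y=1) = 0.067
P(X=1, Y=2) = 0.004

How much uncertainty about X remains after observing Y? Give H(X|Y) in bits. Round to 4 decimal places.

0.3507 bits

Marginals: p(X) = (0.9290, 0.0710), p(Y) = (0.7110, 0.2890).
H(X|Y) = Σ p(Y) · H(X|Y=·).
  Y=1: p=0.7110, H(X|Y=1) = 0.4504
  Y=2: p=0.2890, H(X|Y=2) = 0.1053
Weighted sum = 0.3507 bits.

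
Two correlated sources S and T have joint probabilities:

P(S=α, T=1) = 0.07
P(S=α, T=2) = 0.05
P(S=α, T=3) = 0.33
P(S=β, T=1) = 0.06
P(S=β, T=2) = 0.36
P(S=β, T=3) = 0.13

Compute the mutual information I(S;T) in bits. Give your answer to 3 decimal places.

0.249 bits

Marginals: p(S) = (0.4500, 0.5500), p(T) = (0.1300, 0.4100, 0.4600).
I(S;T) = H(S) + H(T) − H(S,T).
H(S) = 0.9928, H(T) = 1.4254, H(S,T) = 2.1693.
I(S;T) = 0.9928 + 1.4254 − 2.1693 = 0.249 bits.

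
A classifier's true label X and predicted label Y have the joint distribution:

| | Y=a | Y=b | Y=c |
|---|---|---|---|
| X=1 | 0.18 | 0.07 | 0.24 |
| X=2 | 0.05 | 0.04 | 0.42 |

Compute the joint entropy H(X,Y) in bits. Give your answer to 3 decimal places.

2.135 bits

H(X,Y) = −Σ p(x,y)·log₂ p(x,y) over all 6 cells.
  cell (1,a): −0.18·log₂0.18 = 0.4453
  cell (1,b): −0.07·log₂0.07 = 0.2686
  cell (1,c): −0.24·log₂0.24 = 0.4941
  cell (2,a): −0.05·log₂0.05 = 0.2161
  cell (2,b): −0.04·log₂0.04 = 0.1858
  cell (2,c): −0.42·log₂0.42 = 0.5256
Sum = 2.135 bits.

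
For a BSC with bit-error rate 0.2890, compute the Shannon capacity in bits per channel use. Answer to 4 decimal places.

0.1326 bits

Binary symmetric channel: C = 1 − h₂(ε) where h₂ is the binary entropy function.
h₂(0.2890) = −0.2890·log₂0.2890 − 0.7110·log₂0.7110 = 0.8674.
C = 1 − 0.8674 = 0.1326 bits per channel use.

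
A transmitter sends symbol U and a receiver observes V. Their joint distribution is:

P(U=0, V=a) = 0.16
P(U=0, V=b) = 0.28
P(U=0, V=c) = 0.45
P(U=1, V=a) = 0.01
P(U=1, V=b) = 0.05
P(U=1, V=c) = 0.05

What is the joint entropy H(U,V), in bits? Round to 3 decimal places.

H(U,V) = −Σ p(x,y)·log₂ p(x,y) over all 6 cells.
  cell (0,a): −0.16·log₂0.16 = 0.4230
  cell (0,b): −0.28·log₂0.28 = 0.5142
  cell (0,c): −0.45·log₂0.45 = 0.5184
  cell (1,a): −0.01·log₂0.01 = 0.0664
  cell (1,b): −0.05·log₂0.05 = 0.2161
  cell (1,c): −0.05·log₂0.05 = 0.2161
Sum = 1.954 bits.

1.954 bits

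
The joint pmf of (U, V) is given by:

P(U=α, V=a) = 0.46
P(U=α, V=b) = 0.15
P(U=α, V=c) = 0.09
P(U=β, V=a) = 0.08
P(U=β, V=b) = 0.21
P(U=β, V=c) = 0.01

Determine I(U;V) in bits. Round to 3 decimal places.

0.155 bits

Marginals: p(U) = (0.7000, 0.3000), p(V) = (0.5400, 0.3600, 0.1000).
I(U;V) = H(U) + H(V) − H(U,V).
H(U) = 0.8813, H(V) = 1.3429, H(U,V) = 2.0693.
I(U;V) = 0.8813 + 1.3429 − 2.0693 = 0.155 bits.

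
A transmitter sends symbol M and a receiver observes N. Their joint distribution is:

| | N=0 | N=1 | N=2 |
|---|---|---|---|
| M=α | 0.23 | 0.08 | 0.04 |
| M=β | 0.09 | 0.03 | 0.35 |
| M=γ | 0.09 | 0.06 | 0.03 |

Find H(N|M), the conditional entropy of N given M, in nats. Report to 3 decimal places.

0.818 nats

Marginals: p(M) = (0.3500, 0.4700, 0.1800), p(N) = (0.4100, 0.1700, 0.4200).
H(N|M) = Σ p(M) · H(N|M=·).
  M=α: p=0.3500, H(N|M=α) = 0.8611
  M=β: p=0.4700, H(N|M=β) = 0.7117
  M=γ: p=0.1800, H(N|M=γ) = 1.0114
Weighted sum = 0.818 nats.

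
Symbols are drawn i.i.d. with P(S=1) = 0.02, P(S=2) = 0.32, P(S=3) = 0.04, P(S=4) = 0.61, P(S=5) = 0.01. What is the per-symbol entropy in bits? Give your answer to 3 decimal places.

H(S) = −Σ p·log₂ p.
  −(0.02)·log₂(0.02) = 0.1129
  −(0.32)·log₂(0.32) = 0.5260
  −(0.04)·log₂(0.04) = 0.1858
  −(0.61)·log₂(0.61) = 0.4350
  −(0.01)·log₂(0.01) = 0.0664
Sum: 0.1129 + 0.5260 + 0.1858 + 0.4350 + 0.0664 = 1.326 bits.

1.326 bits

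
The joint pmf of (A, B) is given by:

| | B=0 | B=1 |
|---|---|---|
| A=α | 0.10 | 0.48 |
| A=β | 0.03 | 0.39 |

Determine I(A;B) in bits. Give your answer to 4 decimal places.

Marginals: p(A) = (0.5800, 0.4200), p(B) = (0.1300, 0.8700).
I(A;B) = Σ p(x,y)·log₂[p(x,y)/(p(x)p(y))].
  (α,0): 0.10·log₂(1.3263) = 0.04074
  (α,1): 0.48·log₂(0.9512) = -0.03461
  (β,0): 0.03·log₂(0.5495) = -0.02592
  (β,1): 0.39·log₂(1.0673) = 0.03666
Sum = 0.0169 bits.

0.0169 bits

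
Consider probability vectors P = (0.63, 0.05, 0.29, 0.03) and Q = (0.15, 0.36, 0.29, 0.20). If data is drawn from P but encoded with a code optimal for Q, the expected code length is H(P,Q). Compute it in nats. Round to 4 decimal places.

1.6535 nats

H(P,Q) = −Σ p·ln q.
  −0.63·ln(0.15) = 1.19519
  −0.05·ln(0.36) = 0.05108
  −0.29·ln(0.29) = 0.35898
  −0.03·ln(0.20) = 0.04828
H(P,Q) = 1.6535 nats.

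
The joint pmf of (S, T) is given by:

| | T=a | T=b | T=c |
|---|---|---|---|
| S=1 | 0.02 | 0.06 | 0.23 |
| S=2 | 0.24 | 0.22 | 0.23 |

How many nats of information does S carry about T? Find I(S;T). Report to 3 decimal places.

Marginals: p(S) = (0.3100, 0.6900), p(T) = (0.2600, 0.2800, 0.4600).
I(S;T) = Σ p(x,y)·ln[p(x,y)/(p(x)p(y))].
  (1,a): 0.02·ln(0.2481) = -0.0279
  (1,b): 0.06·ln(0.6912) = -0.0222
  (1,c): 0.23·ln(1.6129) = 0.1099
  (2,a): 0.24·ln(1.3378) = 0.0698
  (2,b): 0.22·ln(1.1387) = 0.0286
  (2,c): 0.23·ln(0.7246) = -0.0741
Sum = 0.084 nats.

0.084 nats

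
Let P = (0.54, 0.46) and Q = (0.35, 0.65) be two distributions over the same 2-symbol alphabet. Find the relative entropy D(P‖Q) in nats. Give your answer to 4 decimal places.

0.0751 nats

D(P‖Q) = Σ p·ln(p/q).
  0.54·ln(0.54/0.35) = 0.23416
  0.46·ln(0.46/0.65) = -0.15904
D(P‖Q) = 0.0751 nats.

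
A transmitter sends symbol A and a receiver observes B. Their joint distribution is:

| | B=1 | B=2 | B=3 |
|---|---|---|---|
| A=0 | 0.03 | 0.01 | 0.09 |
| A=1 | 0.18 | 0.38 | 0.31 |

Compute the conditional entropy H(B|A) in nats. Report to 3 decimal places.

Marginals: p(A) = (0.1300, 0.8700), p(B) = (0.2100, 0.3900, 0.4000).
H(B|A) = Σ p(A) · H(B|A=·).
  A=0: p=0.1300, H(B|A=0) = 0.7903
  A=1: p=0.8700, H(B|A=1) = 1.0555
Weighted sum = 1.021 nats.

1.021 nats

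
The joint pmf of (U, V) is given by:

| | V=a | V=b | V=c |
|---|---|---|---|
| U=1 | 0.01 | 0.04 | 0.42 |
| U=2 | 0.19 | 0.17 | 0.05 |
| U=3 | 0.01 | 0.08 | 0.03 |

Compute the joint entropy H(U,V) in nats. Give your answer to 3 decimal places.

1.659 nats

H(U,V) = −Σ p(x,y)·ln p(x,y) over all 9 cells.
  cell (1,a): −0.01·ln0.01 = 0.0461
  cell (1,b): −0.04·ln0.04 = 0.1288
  cell (1,c): −0.42·ln0.42 = 0.3644
  cell (2,a): −0.19·ln0.19 = 0.3155
  cell (2,b): −0.17·ln0.17 = 0.3012
  cell (2,c): −0.05·ln0.05 = 0.1498
  cell (3,a): −0.01·ln0.01 = 0.0461
  cell (3,b): −0.08·ln0.08 = 0.2021
  cell (3,c): −0.03·ln0.03 = 0.1052
Sum = 1.659 nats.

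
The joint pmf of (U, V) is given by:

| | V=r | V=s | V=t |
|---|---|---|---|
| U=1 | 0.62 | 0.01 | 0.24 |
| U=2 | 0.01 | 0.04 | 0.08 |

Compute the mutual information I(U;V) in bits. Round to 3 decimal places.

0.188 bits

Marginals: p(U) = (0.8700, 0.1300), p(V) = (0.6300, 0.0500, 0.3200).
I(U;V) = Σ p(x,y)·log₂[p(x,y)/(p(x)p(y))].
  (1,r): 0.62·log₂(1.1312) = 0.1103
  (1,s): 0.01·log₂(0.2299) = -0.0212
  (1,t): 0.24·log₂(0.8621) = -0.0514
  (2,r): 0.01·log₂(0.1221) = -0.0303
  (2,s): 0.04·log₂(6.1538) = 0.1049
  (2,t): 0.08·log₂(1.9231) = 0.0755
Sum = 0.188 bits.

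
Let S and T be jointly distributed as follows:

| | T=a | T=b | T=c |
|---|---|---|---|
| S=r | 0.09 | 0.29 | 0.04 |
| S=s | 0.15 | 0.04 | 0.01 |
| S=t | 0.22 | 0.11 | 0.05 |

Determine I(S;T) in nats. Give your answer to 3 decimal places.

Marginals: p(S) = (0.4200, 0.2000, 0.3800), p(T) = (0.4600, 0.4400, 0.1000).
I(S;T) = H(S) + H(T) − H(S,T).
H(S) = 1.0539, H(T) = 0.9487, H(S,T) = 1.8895.
I(S;T) = 1.0539 + 0.9487 − 1.8895 = 0.113 nats.

0.113 nats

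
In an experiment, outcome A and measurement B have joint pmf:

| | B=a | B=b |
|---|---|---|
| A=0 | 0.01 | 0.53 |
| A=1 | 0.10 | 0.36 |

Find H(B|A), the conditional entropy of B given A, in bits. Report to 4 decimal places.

0.4193 bits

Marginals: p(A) = (0.5400, 0.4600), p(B) = (0.1100, 0.8900).
H(B|A) = Σ p(A) · H(B|A=·).
  A=0: p=0.5400, H(B|A=0) = 0.1330
  A=1: p=0.4600, H(B|A=1) = 0.7554
Weighted sum = 0.4193 bits.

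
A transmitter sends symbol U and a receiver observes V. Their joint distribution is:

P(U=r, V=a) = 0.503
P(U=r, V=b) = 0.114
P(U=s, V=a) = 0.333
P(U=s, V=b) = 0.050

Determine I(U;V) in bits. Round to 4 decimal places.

0.0037 bits

Marginals: p(U) = (0.6170, 0.3830), p(V) = (0.8360, 0.1640).
I(U;V) = Σ p(x,y)·log₂[p(x,y)/(p(x)p(y))].
  (r,a): 0.503·log₂(0.9752) = -0.01825
  (r,b): 0.114·log₂(1.1266) = 0.01961
  (s,a): 0.333·log₂(1.0400) = 0.01885
  (s,b): 0.050·log₂(0.7960) = -0.01646
Sum = 0.0037 bits.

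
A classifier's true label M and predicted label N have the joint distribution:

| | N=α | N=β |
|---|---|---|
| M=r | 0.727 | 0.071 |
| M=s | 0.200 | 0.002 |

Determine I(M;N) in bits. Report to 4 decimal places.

Marginals: p(M) = (0.7980, 0.2020), p(N) = (0.9270, 0.0730).
I(M;N) = Σ p(x,y)·log₂[p(x,y)/(p(x)p(y))].
  (r,α): 0.727·log₂(0.9828) = -0.01823
  (r,β): 0.071·log₂(1.2188) = 0.02027
  (s,α): 0.200·log₂(1.0681) = 0.01900
  (s,β): 0.002·log₂(0.1356) = -0.00576
Sum = 0.0153 bits.

0.0153 bits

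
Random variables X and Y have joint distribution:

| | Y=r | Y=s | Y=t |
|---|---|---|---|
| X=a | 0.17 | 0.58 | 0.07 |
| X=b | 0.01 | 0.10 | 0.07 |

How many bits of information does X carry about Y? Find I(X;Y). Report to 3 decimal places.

0.075 bits

Marginals: p(X) = (0.8200, 0.1800), p(Y) = (0.1800, 0.6800, 0.1400).
I(X;Y) = H(X) + H(Y) − H(X,Y).
H(X) = 0.6801, H(Y) = 1.2208, H(X,Y) = 1.8261.
I(X;Y) = 0.6801 + 1.2208 − 1.8261 = 0.075 bits.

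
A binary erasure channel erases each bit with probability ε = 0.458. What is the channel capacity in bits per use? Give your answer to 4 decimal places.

Binary erasure channel: capacity C = 1 − ε.
C = 1 − 0.458 = 0.5420 bits per channel use.

0.5420 bits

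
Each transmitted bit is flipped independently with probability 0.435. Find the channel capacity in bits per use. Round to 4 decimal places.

Binary symmetric channel: C = 1 − h₂(ε) where h₂ is the binary entropy function.
h₂(0.435) = −0.435·log₂0.435 − 0.565·log₂0.565 = 0.9878.
C = 1 − 0.9878 = 0.0122 bits per channel use.

0.0122 bits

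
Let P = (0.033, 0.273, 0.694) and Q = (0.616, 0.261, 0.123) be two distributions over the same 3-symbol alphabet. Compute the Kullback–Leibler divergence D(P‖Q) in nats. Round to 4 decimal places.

D(P‖Q) = Σ p·ln(p/q).
  0.033·ln(0.033/0.616) = -0.09658
  0.273·ln(0.273/0.261) = 0.01227
  0.694·ln(0.694/0.123) = 1.20082
D(P‖Q) = 1.1165 nats.

1.1165 nats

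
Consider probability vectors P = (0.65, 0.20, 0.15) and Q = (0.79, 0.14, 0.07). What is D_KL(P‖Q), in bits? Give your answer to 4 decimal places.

0.0849 bits

D(P‖Q) = Σ p·log₂(p/q).
  0.65·log₂(0.65/0.79) = -0.18292
  0.20·log₂(0.20/0.14) = 0.10291
  0.15·log₂(0.15/0.07) = 0.16493
D(P‖Q) = 0.0849 bits.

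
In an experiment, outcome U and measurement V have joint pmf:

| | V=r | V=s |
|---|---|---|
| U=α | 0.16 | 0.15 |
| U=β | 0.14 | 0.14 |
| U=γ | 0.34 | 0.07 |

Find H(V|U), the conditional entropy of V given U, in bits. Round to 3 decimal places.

Marginals: p(U) = (0.3100, 0.2800, 0.4100), p(V) = (0.6400, 0.3600).
H(V|U) = Σ p(U) · H(V|U=·).
  U=α: p=0.3100, H(V|U=α) = 0.9992
  U=β: p=0.2800, H(V|U=β) = 1.0000
  U=γ: p=0.4100, H(V|U=γ) = 0.6594
Weighted sum = 0.860 bits.

0.860 bits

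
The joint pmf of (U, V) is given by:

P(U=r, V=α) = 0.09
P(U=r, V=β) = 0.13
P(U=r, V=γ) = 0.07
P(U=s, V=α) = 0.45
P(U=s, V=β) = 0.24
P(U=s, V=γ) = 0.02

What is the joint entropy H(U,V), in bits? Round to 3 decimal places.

H(U,V) = −Σ p(x,y)·log₂ p(x,y) over all 6 cells.
  cell (r,α): −0.09·log₂0.09 = 0.3127
  cell (r,β): −0.13·log₂0.13 = 0.3826
  cell (r,γ): −0.07·log₂0.07 = 0.2686
  cell (s,α): −0.45·log₂0.45 = 0.5184
  cell (s,β): −0.24·log₂0.24 = 0.4941
  cell (s,γ): −0.02·log₂0.02 = 0.1129
Sum = 2.089 bits.

2.089 bits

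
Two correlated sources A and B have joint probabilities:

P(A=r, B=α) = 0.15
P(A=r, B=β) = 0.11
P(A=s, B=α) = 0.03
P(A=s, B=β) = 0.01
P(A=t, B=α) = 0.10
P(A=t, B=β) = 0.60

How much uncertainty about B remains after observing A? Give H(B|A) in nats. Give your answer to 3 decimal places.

0.487 nats

Marginals: p(A) = (0.2600, 0.0400, 0.7000), p(B) = (0.2800, 0.7200).
H(B|A) = Σ p(A) · H(B|A=·).
  A=r: p=0.2600, H(B|A=r) = 0.6813
  A=s: p=0.0400, H(B|A=s) = 0.5623
  A=t: p=0.7000, H(B|A=t) = 0.4101
Weighted sum = 0.487 nats.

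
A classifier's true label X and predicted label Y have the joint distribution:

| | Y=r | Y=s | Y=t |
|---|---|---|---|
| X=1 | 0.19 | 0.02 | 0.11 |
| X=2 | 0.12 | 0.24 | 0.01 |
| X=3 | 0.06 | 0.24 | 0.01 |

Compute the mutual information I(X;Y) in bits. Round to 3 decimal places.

0.344 bits

Marginals: p(X) = (0.3200, 0.3700, 0.3100), p(Y) = (0.3700, 0.5000, 0.1300).
I(X;Y) = H(X) + H(Y) − H(X,Y).
H(X) = 1.5806, H(Y) = 1.4134, H(X,Y) = 2.6501.
I(X;Y) = 1.5806 + 1.4134 − 2.6501 = 0.344 bits.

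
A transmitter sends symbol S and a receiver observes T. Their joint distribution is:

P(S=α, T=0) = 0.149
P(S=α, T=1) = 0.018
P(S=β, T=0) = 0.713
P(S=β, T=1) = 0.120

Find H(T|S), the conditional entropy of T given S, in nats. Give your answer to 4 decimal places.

0.4005 nats

Chain rule: H(T|S) = H(S,T) − H(S).
Marginals: p(S) = (0.1670, 0.8330), p(T) = (0.8620, 0.1380).
H(S,T) = 0.8516 nats; H(S) = 0.4511 nats.
H(T|S) = 0.8516 − 0.4511 = 0.4005 nats.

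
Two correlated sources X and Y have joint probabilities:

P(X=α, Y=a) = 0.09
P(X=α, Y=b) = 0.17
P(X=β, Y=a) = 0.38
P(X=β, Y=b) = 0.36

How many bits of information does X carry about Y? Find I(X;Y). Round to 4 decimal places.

Marginals: p(X) = (0.2600, 0.7400), p(Y) = (0.4700, 0.5300).
I(X;Y) = Σ p(x,y)·log₂[p(x,y)/(p(x)p(y))].
  (α,a): 0.09·log₂(0.7365) = -0.03971
  (α,b): 0.17·log₂(1.2337) = 0.05150
  (β,a): 0.38·log₂(1.0926) = 0.04854
  (β,b): 0.36·log₂(0.9179) = -0.04449
Sum = 0.0158 bits.

0.0158 bits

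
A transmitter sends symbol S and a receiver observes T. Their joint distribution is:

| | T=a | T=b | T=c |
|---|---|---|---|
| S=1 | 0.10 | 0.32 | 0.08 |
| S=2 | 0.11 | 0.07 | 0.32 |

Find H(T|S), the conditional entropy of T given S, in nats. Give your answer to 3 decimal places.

0.897 nats

Marginals: p(S) = (0.5000, 0.5000), p(T) = (0.2100, 0.3900, 0.4000).
H(T|S) = Σ p(S) · H(T|S=·).
  S=1: p=0.5000, H(T|S=1) = 0.9007
  S=2: p=0.5000, H(T|S=2) = 0.8940
Weighted sum = 0.897 nats.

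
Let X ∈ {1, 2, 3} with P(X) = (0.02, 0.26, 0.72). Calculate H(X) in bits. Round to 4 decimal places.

H(X) = −Σ p·log₂ p.
  −(0.02)·log₂(0.02) = 0.11288
  −(0.26)·log₂(0.26) = 0.50529
  −(0.72)·log₂(0.72) = 0.34123
Sum: 0.11288 + 0.50529 + 0.34123 = 0.9594 bits.

0.9594 bits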